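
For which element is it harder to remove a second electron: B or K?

The second ionization energy removes an electron from the +1 ion. For each element: B⁺ still has 2 valence electrons; K⁺ is the bare [Ar] core.
Breaking into a closed-shell core is much more expensive than removing a leftover valence electron — K has the largest IE_2 here.
The numbers (kJ/mol): B 2427, K 3052.
Putting it together, IE_2: B < K.

K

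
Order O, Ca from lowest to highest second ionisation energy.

The second ionization energy removes an electron from the +1 ion. For each element: O⁺ still has 5 valence electrons; Ca⁺ still has 1 valence electron.
All are still removing valence electrons, so compare the +1 ions as you would atoms: IE_2 generally rises across a period (higher Z_eff) and falls down a group (larger shell), subject to the usual subshell exceptions.
Valence configurations: O⁺ [He]2s²2p³, Ca⁺ [Ar]4s¹.
Approximate IE_2 values (kJ/mol): O 3388, Ca 1145.
Putting it together, IE_2: Ca < O.

Ca, O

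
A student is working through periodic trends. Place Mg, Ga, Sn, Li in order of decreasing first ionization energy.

Mg, Sn, Ga, Li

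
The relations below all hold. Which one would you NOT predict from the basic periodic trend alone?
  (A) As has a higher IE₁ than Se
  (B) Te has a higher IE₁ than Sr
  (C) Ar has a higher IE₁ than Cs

(A)

The general trend: IE₁ increases across a period and decreases down a group.
(A) As (period 4, group 15) vs Se (period 4, group 16): the stated order contradicts the simple trend.
(B) Te (period 5, group 16) vs Sr (period 5, group 2): the stated order agrees with the simple trend.
(C) Ar (period 3, group 18) vs Cs (period 6, group 1): the stated order agrees with the simple trend.
The exception is (A): Se (4p⁴) ionizes more easily than half-filled As (4p³).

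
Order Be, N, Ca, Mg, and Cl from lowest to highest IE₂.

Consider each +1 ion: Be⁺ still has 1 valence electron; N⁺ still has 4 valence electrons; Ca⁺ still has 1 valence electron; Mg⁺ still has 1 valence electron; Cl⁺ still has 6 valence electrons.
All are still removing valence electrons, so compare the +1 ions as you would atoms: IE_2 generally rises across a period (higher Z_eff) and falls down a group (larger shell), subject to the usual subshell exceptions.
Valence configurations: Be⁺ [He]2s¹, N⁺ [He]2s²2p², Ca⁺ [Ar]4s¹, Mg⁺ [Ne]3s¹, Cl⁺ [Ne]3s²3p⁴.
Approximate IE_2 values (kJ/mol): Be 1757, N 2856, Ca 1145, Mg 1451, Cl 2298.
Hence IE_2: Ca < Mg < Be < Cl < N.

Ca < Mg < Be < Cl < N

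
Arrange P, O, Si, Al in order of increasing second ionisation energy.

Si < Al < P < O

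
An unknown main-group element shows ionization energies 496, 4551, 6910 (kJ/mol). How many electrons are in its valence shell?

1

Look for the largest jump between consecutive ionization energies: IE2/IE1 ≈ 9.2, far larger than any earlier ratio.
That jump marks the point where a core electron is being removed. So the atom has 1 valence electron.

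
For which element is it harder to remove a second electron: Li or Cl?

Li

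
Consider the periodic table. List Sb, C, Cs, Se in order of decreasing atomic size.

C is in period 2, group 14; Se is in period 4, group 16; Sb is in period 5, group 15; Cs is in period 6, group 1.
Moving right in a period, electrons are added to the same shell under a stronger nuclear pull, so atoms get smaller; moving down, a new shell is opened and atoms get larger.
These span different periods and groups, so the two trends combine.
Se > C: period and group pull opposite ways; the down-group shift dominates (116 vs 75 pm).
Sb > Se: relative to Se, both the across-period and down-group shifts push Sb's atomic radius up.
Cs > Sb: both effects reinforce here, so Cs is clearly the larger of the two.
For reference (pm): C 75, Se 116, Sb 140, Cs 232.
So from largest to smallest: Cs > Sb > Se > C.

Cs > Sb > Se > C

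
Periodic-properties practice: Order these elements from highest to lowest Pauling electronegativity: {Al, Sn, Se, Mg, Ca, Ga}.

Smaller atoms with higher effective nuclear charge are more electronegative.
Neither a single period nor a single group — weigh both effects.
Mg > Ca: they share group 2; the group trend gives Mg the larger value.
Al > Mg: Al lies to the right of Mg in period 3, so the across-period effect alone puts Al higher.
Ga > Al: this pair runs against the simple trend — see the exception note.
Sn > Ga: period and group pull opposite ways; the across-period shift dominates (1.96 vs 1.81).
Se > Sn: both effects reinforce here, so Se is clearly the higher of the two.
Note the exception: Ga has a higher electronegativity than Al, contrary to the simple trend — poor shielding by filled d (and f) subshells raises the heavier element's effective nuclear charge more than the simple down-group trend predicts.
For reference (Pauling): Mg 1.31, Al 1.61, Ca 1.00, Ga 1.81, Se 2.55, Sn 1.96.
So from highest to lowest: Se > Sn > Ga > Al > Mg > Ca.

Se, Sn, Ga, Al, Mg, Ca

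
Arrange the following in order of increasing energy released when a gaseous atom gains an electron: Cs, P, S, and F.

Cs < P < S < F

F is in period 2, group 17; P is in period 3, group 15; S is in period 3, group 16; Cs is in period 6, group 1.
Electron affinity generally becomes more exothermic across a period toward the halogens and less exothermic down a group.
Here both period and group differ, so the two effects have to be weighed against each other.
P > Cs: both effects reinforce here, so P is clearly the higher of the two.
S > P: S lies to the right of P in period 3, so the across-period effect alone puts S higher.
F > S: relative to S, both the across-period and down-group shifts push F's electron affinity up.
For reference (kJ/mol): F 328, P 72, S 200, Cs 46.
So from lowest to highest: Cs < P < S < F.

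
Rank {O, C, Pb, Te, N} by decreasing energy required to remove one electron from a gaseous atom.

N, O, C, Te, Pb

C is in period 2, group 14; N is in period 2, group 15; O is in period 2, group 16; Te is in period 5, group 16; Pb is in period 6, group 14.
IE₁ increases left→right with effective nuclear charge and decreases top→bottom as the valence shell moves farther out.
These span different periods and groups, so the two trends combine.
Te > Pb: both effects reinforce here, so Te is clearly the higher of the two.
C > Te: period and group pull opposite ways; the down-group shift dominates (1086 vs 869 kJ/mol).
O > C: O lies to the right of C in period 2, so the across-period effect alone puts O higher.
N > O: this pair runs against the simple trend — see the exception note.
Note the exception: N has a higher first ionization energy than O, contrary to the simple trend — pairing an electron in O's 2p⁴ costs repulsion energy, so O ionizes more easily than half-filled N (2p³).
Approximate values (kJ/mol): C 1086, N 1402, O 1314, Te 869, Pb 716.
So from highest to lowest: N > O > C > Te > Pb.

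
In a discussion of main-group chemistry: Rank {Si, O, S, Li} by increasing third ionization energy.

Si, S, O, Li

The third ionization energy removes an electron from the +2 ion. For each element: Si²⁺ still has 2 valence electrons; O²⁺ still has 4 valence electrons; S²⁺ still has 4 valence electrons; Li²⁺ is already 1 electron into the core.
Pulling an electron out of a noble-gas core costs far more than removing a remaining valence electron, so Li sits at the high end of IE_3.
Valence configurations: Si²⁺ [Ne]3s², O²⁺ [He]2s²2p², S²⁺ [Ne]3s²3p².
Approximate IE_3 values (kJ/mol): Si 3232, O 5300, S 3357, Li 11815.
Overall IE_3 order: Si < S < O < Li.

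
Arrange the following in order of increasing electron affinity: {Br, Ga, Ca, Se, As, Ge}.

Ca < Ga < As < Ge < Se < Br

Ca is in period 4, group 2; Ga is in period 4, group 13; Ge is in period 4, group 14; As is in period 4, group 15; Se is in period 4, group 16; Br is in period 4, group 17.
Electron affinity generally becomes more exothermic across a period toward the halogens and less exothermic down a group.
All lie in period 4; the across-period trend (electron affinity increases left to right) applies, with the exception below.
Note the exception: Ge has a higher electron affinity than As, contrary to the simple trend — adding an electron to As's half-filled 4p³ is unfavourable, so Ge (4p²) has the more exothermic EA.
For reference (kJ/mol): Ca 2, Ga 29, Ge 119, As 78, Se 195, Br 325.
So from lowest to highest: Ca < Ga < As < Ge < Se < Br.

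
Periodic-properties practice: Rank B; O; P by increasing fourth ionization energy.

P < O < B

IE_4 is the cost of taking one more electron from the +3 cation: B³⁺ is the bare [He] core; O³⁺ still has 3 valence electrons; P³⁺ still has 2 valence electrons.
Breaking into a closed-shell core is much more expensive than removing a leftover valence electron — B has the largest IE_4 here.
Valence configurations: O³⁺ [He]2s²2p¹, P³⁺ [Ne]3s².
Tabulated IE_4 (kJ/mol): B 25026, O 7469, P 4964.
Hence IE_4: P < O < B.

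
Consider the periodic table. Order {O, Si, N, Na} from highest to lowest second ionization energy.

Na > O > N > Si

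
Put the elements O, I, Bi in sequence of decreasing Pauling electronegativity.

O is in period 2, group 16; I is in period 5, group 17; Bi is in period 6, group 15.
Atoms toward the upper right of the periodic table pull bonding electrons most strongly.
Neither a single period nor a single group — weigh both effects.
I > Bi: relative to Bi, both the across-period and down-group shifts push I's electronegativity up.
O > I: the two effects oppose for this pair; the down-group effect wins (3.44 vs 2.66).
Tabulated electronegativity (Pauling): O 3.44, I 2.66, Bi 2.02.
So from highest to lowest: O > I > Bi.

O > I > Bi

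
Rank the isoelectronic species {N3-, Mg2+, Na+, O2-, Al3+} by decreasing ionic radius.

All of these have 10 electrons, so size is governed by nuclear charge alone: the more protons, the stronger the pull on the same electron cloud, and the smaller the ion.
Nuclear charges: Al3+ (Z=13), Mg2+ (Z=12), Na+ (Z=11), O2- (Z=8), N3- (Z=7).
Largest to smallest: N3- > O2- > Na+ > Mg2+ > Al3+.

N3- > O2- > Na+ > Mg2+ > Al3+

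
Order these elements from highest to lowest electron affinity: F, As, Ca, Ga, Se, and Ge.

F, Se, Ge, As, Ga, Ca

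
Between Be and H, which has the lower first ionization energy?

Be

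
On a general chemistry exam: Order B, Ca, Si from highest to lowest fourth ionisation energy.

Consider each +3 ion: B³⁺ is the bare [He] core; Ca³⁺ is already 1 electron into the core; Si³⁺ still has 1 valence electron.
Core electrons are held far more tightly than valence electrons, so Ca and B top the IE_4 order.
Tabulated IE_4 (kJ/mol): B 25026, Ca 6491, Si 4356.
Hence IE_4: Si < Ca < B.

B > Ca > Si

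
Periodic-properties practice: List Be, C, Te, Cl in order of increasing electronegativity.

Be is in period 2, group 2; C is in period 2, group 14; Cl is in period 3, group 17; Te is in period 5, group 16.
Smaller atoms with higher effective nuclear charge are more electronegative.
Here both period and group differ, so the two effects have to be weighed against each other.
Te > Be: the two effects oppose for this pair; the across-period effect wins (2.10 vs 1.57).
C > Te: period and group pull opposite ways; the down-group shift dominates (2.55 vs 2.10).
Cl > C: the two effects oppose for this pair; the across-period effect wins (3.16 vs 2.55).
Approximate values (Pauling): Be 1.57, C 2.55, Cl 3.16, Te 2.10.
So from lowest to highest: Be < Te < C < Cl.

Be < Te < C < Cl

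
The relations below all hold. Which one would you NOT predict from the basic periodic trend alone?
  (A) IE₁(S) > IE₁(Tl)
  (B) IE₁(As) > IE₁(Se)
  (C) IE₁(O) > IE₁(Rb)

The general trend: IE₁ increases across a period and decreases down a group.
(A) S (period 3, group 16) vs Tl (period 6, group 13): the stated order agrees with the simple trend.
(B) As (period 4, group 15) vs Se (period 4, group 16): the stated order contradicts the simple trend.
(C) O (period 2, group 16) vs Rb (period 5, group 1): the stated order agrees with the simple trend.
The exception is (B): Se (4p⁴) ionizes more easily than half-filled As (4p³).

(B)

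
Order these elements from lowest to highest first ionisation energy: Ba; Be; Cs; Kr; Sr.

Be is in period 2, group 2; Kr is in period 4, group 18; Sr is in period 5, group 2; Cs is in period 6, group 1; Ba is in period 6, group 2.
IE₁ increases left→right with effective nuclear charge and decreases top→bottom as the valence shell moves farther out.
Neither a single period nor a single group — weigh both effects.
Ba > Cs: Ba lies to the right of Cs in period 6, so the across-period effect alone puts Ba higher.
Sr > Ba: Sr sits above Ba in group 2, so the down-group effect alone puts Sr higher.
Be > Sr: Be sits above Sr in group 2, so the down-group effect alone puts Be higher.
Kr > Be: the two effects oppose for this pair; the across-period effect wins (1351 vs 900 kJ/mol).
Tabulated first ionization energy (kJ/mol): Be 900, Kr 1351, Sr 550, Cs 376, Ba 503.
So from lowest to highest: Cs < Ba < Sr < Be < Kr.

Cs, Ba, Sr, Be, Kr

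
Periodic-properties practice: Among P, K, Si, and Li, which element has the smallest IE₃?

The third ionization energy removes an electron from the +2 ion. For each element: P²⁺ still has 3 valence electrons; K²⁺ is already 1 electron into the core; Si²⁺ still has 2 valence electrons; Li²⁺ is already 1 electron into the core.
Core electrons are held far more tightly than valence electrons, so K and Li top the IE_3 order.
Valence configurations: P²⁺ [Ne]3s²3p¹, Si²⁺ [Ne]3s².
P²⁺ loses a lone 3p electron whereas Si²⁺ must break into a filled 3s² pair, so IE_3(Si) > IE_3(P) even though P has the higher nuclear charge.
Tabulated IE_3 (kJ/mol): P 2914, K 4420, Si 3232, Li 11815.
Overall IE_3 order: P < Si < K < Li.

P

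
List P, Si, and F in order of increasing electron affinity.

P, Si, F

F is in period 2, group 17; Si is in period 3, group 14; P is in period 3, group 15.
Adding an electron releases more energy for atoms nearer the top right (short of the noble gases).
Neither a single period nor a single group — weigh both effects.
Si > P: this pair runs against the simple trend — see the exception note.
F > Si: relative to Si, both the across-period and down-group shifts push F's electron affinity up.
Note the exception: Si has a higher electron affinity than P, contrary to the simple trend — adding an electron to P's half-filled 3p³ is unfavourable, so Si (3p²) has the more exothermic EA.
Approximate values (kJ/mol): F 328, Si 134, P 72.
So from lowest to highest: P < Si < F.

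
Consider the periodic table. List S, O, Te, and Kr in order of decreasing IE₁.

Kr, O, S, Te

O is in period 2, group 16; S is in period 3, group 16; Kr is in period 4, group 18; Te is in period 5, group 16.
Across a period the outer electron is held more tightly (higher IE₁); down a group it sits in a higher shell, more shielded, and comes off more easily.
Here both period and group differ, so the two effects have to be weighed against each other.
S > Te: S sits above Te in group 16, so the down-group effect alone puts S higher.
O > S: O sits above S in group 16, so the down-group effect alone puts O higher.
Kr > O: the two effects oppose for this pair; the across-period effect wins (1351 vs 1314 kJ/mol).
Tabulated first ionization energy (kJ/mol): O 1314, S 1000, Kr 1351, Te 869.
So from highest to lowest: Kr > O > S > Te.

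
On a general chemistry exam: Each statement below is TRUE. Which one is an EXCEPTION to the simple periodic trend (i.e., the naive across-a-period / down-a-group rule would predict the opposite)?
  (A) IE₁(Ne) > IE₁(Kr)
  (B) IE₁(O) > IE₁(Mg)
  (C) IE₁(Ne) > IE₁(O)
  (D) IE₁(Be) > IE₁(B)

(D)

The general trend: first ionisation energy increases across a period and decreases down a group.
(A) Ne (period 2, group 18) vs Kr (period 4, group 18): the stated order agrees with the simple trend.
(B) O (period 2, group 16) vs Mg (period 3, group 2): the stated order agrees with the simple trend.
(C) Ne (period 2, group 18) vs O (period 2, group 16): the stated order agrees with the simple trend.
(D) Be (period 2, group 2) vs B (period 2, group 13): the stated order contradicts the simple trend.
The exception is (D): removing B's lone 2p electron is easier than breaking Be's filled 2s².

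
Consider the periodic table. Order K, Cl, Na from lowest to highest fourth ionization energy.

Cl, K, Na

After 3 electrons have been removed, what remains? K³⁺ is already 2 electrons into the core; Cl³⁺ still has 4 valence electrons; Na³⁺ is already 2 electrons into the core.
Core electrons are held far more tightly than valence electrons, so K and Na top the IE_4 order.
The numbers (kJ/mol): K 5877, Cl 5159, Na 9543.
Putting it together, IE_4: Cl < K < Na.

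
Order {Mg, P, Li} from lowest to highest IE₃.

P, Mg, Li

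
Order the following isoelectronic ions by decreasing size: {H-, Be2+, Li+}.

H-, Li+, Be2+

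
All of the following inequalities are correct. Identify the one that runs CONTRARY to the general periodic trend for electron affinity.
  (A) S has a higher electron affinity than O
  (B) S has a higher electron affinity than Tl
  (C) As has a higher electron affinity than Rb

(A)

The general trend: electron affinity increases across a period and decreases down a group.
(A) S (period 3, group 16) vs O (period 2, group 16): the stated order contradicts the simple trend.
(B) S (period 3, group 16) vs Tl (period 6, group 13): the stated order agrees with the simple trend.
(C) As (period 4, group 15) vs Rb (period 5, group 1): the stated order agrees with the simple trend.
The exception is (A): the compact 2p subshell of O repels the added electron more than S's larger 3p does.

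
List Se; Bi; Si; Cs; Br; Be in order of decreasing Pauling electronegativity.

Br, Se, Bi, Si, Be, Cs

Be is in period 2, group 2; Si is in period 3, group 14; Se is in period 4, group 16; Br is in period 4, group 17; Cs is in period 6, group 1; Bi is in period 6, group 15.
EN rises left→right (higher Z_eff, smaller atoms) and falls top→bottom (larger, more shielded atoms).
Neither a single period nor a single group — weigh both effects.
Be > Cs: relative to Cs, both the across-period and down-group shifts push Be's electronegativity up.
Si > Be: the two effects oppose for this pair; the across-period effect wins (1.90 vs 1.57).
Bi > Si: the two effects oppose for this pair; the across-period effect wins (2.02 vs 1.90).
Se > Bi: relative to Bi, both the across-period and down-group shifts push Se's electronegativity up.
Br > Se: Br lies to the right of Se in period 4, so the across-period effect alone puts Br higher.
Tabulated electronegativity (Pauling): Be 1.57, Si 1.90, Se 2.55, Br 2.96, Cs 0.79, Bi 2.02.
So from highest to lowest: Br > Se > Bi > Si > Be > Cs.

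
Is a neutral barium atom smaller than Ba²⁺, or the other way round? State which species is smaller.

Ba²⁺

Forming Ba²⁺ removes 2 electrons from Ba. Fewer electrons for the same nuclear charge means less shielding and a higher Z_eff on the remaining electrons, and for main-group metals the entire outer shell is lost.
A cation is smaller than its parent atom: Ba²⁺ < Ba.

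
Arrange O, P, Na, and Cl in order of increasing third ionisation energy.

Consider each +2 ion: O²⁺ still has 4 valence electrons; P²⁺ still has 3 valence electrons; Na²⁺ is already 1 electron into the core; Cl²⁺ still has 5 valence electrons.
Breaking into a closed-shell core is much more expensive than removing a leftover valence electron — Na has the largest IE_3 here.
Valence configurations: O²⁺ [He]2s²2p², P²⁺ [Ne]3s²3p¹, Cl²⁺ [Ne]3s²3p³.
Tabulated IE_3 (kJ/mol): O 5300, P 2914, Na 6910, Cl 3822.
Hence IE_3: P < Cl < O < Na.

P, Cl, O, Na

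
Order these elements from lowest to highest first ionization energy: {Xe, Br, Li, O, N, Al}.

Li < Al < Br < Xe < O < N

Li is in period 2, group 1; N is in period 2, group 15; O is in period 2, group 16; Al is in period 3, group 13; Br is in period 4, group 17; Xe is in period 5, group 18.
First ionization energy rises across a period (greater Z_eff holds electrons more tightly) and falls down a group (valence electrons are farther from the nucleus).
These span different periods and groups, so the two trends combine.
Al > Li: the two effects oppose for this pair; the across-period effect wins (578 vs 520 kJ/mol).
Br > Al: period and group pull opposite ways; the across-period shift dominates (1140 vs 578 kJ/mol).
Xe > Br: period and group pull opposite ways; the across-period shift dominates (1170 vs 1140 kJ/mol).
O > Xe: the two effects oppose for this pair; the down-group effect wins (1314 vs 1170 kJ/mol).
N > O: this pair runs against the simple trend — see the exception note.
Note the exception: N has a higher first ionization energy than O, contrary to the simple trend — pairing an electron in O's 2p⁴ costs repulsion energy, so O ionizes more easily than half-filled N (2p³).
For reference (kJ/mol): Li 520, N 1402, O 1314, Al 578, Br 1140, Xe 1170.
So from lowest to highest: Li < Al < Br < Xe < O < N.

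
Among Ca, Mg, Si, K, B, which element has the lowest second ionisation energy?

Ca

The second ionization energy removes an electron from the +1 ion. For each element: Ca⁺ still has 1 valence electron; Mg⁺ still has 1 valence electron; Si⁺ still has 3 valence electrons; K⁺ is the bare [Ar] core; B⁺ still has 2 valence electrons.
Breaking into a closed-shell core is much more expensive than removing a leftover valence electron — K has the largest IE_2 here.
Valence configurations: Ca⁺ [Ar]4s¹, Mg⁺ [Ne]3s¹, Si⁺ [Ne]3s²3p¹, B⁺ [He]2s².
The numbers (kJ/mol): Ca 1145, Mg 1451, Si 1577, K 3052, B 2427.
Hence IE_2: Ca < Mg < Si < B < K.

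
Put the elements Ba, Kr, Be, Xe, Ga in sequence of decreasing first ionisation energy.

Be is in period 2, group 2; Ga is in period 4, group 13; Kr is in period 4, group 18; Xe is in period 5, group 18; Ba is in period 6, group 2.
Removing the outermost electron gets harder across a period and easier down a group.
Here both period and group differ, so the two effects have to be weighed against each other.
Ga > Ba: both effects reinforce here, so Ga is clearly the higher of the two.
Be > Ga: period and group pull opposite ways; the down-group shift dominates (900 vs 579 kJ/mol).
Xe > Be: the two effects oppose for this pair; the across-period effect wins (1170 vs 900 kJ/mol).
Kr > Xe: they share group 18; the group trend gives Kr the larger value.
For reference (kJ/mol): Be 900, Ga 579, Kr 1351, Xe 1170, Ba 503.
So from highest to lowest: Kr > Xe > Be > Ga > Ba.

Kr > Xe > Be > Ga > Ba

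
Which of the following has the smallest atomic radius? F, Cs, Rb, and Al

F

Moving right in a period, electrons are added to the same shell under a stronger nuclear pull, so atoms get smaller; moving down, a new shell is opened and atoms get larger.
Here both period and group differ, so the two effects have to be weighed against each other.
Al > F: both effects reinforce here, so Al is clearly the larger of the two.
Rb > Al: relative to Al, both the across-period and down-group shifts push Rb's atomic radius up.
Cs > Rb: Cs sits below Rb in group 1, so the down-group effect alone puts Cs larger.
For reference (pm): F 64, Al 126, Rb 210, Cs 232.
The smallest atomic radius among these belongs to F.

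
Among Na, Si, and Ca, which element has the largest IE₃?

IE_3 is the cost of taking one more electron from the +2 cation: Na²⁺ is already 1 electron into the core; Si²⁺ still has 2 valence electrons; Ca²⁺ is the bare [Ar] core.
Core electrons are held far more tightly than valence electrons, so Ca and Na top the IE_3 order.
Approximate IE_3 values (kJ/mol): Na 6910, Si 3232, Ca 4912.
So the third ionization energies run Si < Ca < Na.

Na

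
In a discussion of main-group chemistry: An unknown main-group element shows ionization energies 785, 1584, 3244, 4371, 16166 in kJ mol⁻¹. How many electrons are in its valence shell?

4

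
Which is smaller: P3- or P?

Forming P3- adds 3 electrons to P. More electron–electron repulsion in the same shell, with unchanged nuclear charge, lets the cloud expand.
An anion is larger than its parent atom: P3- > P.

P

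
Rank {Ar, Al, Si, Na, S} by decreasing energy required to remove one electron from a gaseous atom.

IE₁ increases left→right with effective nuclear charge and decreases top→bottom as the valence shell moves farther out.
All lie in period 3, so first ionization energy increases left to right.
So from highest to lowest: Ar > S > Si > Al > Na.

Ar > S > Si > Al > Na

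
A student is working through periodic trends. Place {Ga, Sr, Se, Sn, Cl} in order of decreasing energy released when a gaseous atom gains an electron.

Cl, Se, Sn, Ga, Sr

Adding an electron releases more energy for atoms nearer the top right (short of the noble gases).
Neither a single period nor a single group — weigh both effects.
Ga > Sr: both effects reinforce here, so Ga is clearly the higher of the two.
Sn > Ga: the two effects oppose for this pair; the across-period effect wins (107 vs 29 kJ/mol).
Se > Sn: relative to Sn, both the across-period and down-group shifts push Se's electron affinity up.
Cl > Se: relative to Se, both the across-period and down-group shifts push Cl's electron affinity up.
Tabulated electron affinity (kJ/mol): Cl 349, Ga 29, Se 195, Sr 5, Sn 107.
So from highest to lowest: Cl > Se > Sn > Ga > Sr.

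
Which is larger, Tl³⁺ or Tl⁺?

Both ions have Z = 81 protons, but Tl³⁺ has lost more electrons, so its remaining electrons feel a larger effective nuclear charge per electron and are pulled in more tightly.
Higher positive charge → smaller ion, so Tl⁺ > Tl³⁺.

Tl⁺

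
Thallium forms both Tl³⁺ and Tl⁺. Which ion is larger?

Both ions have Z = 81 protons, but Tl³⁺ has lost more electrons, so its remaining electrons feel a larger effective nuclear charge per electron and are pulled in more tightly.
Higher positive charge → smaller ion, so Tl⁺ > Tl³⁺.

Tl⁺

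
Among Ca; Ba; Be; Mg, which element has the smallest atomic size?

Be

Be is in period 2, group 2; Mg is in period 3, group 2; Ca is in period 4, group 2; Ba is in period 6, group 2.
Atomic radius shrinks across a period as nuclear charge pulls the same shell inward, and grows down a group as new shells are added.
All are in group 2, so atomic radius increases down the group.
The smallest atomic size among these belongs to Be.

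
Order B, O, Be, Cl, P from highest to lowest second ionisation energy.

O > B > Cl > P > Be

The second ionization energy removes an electron from the +1 ion. For each element: B⁺ still has 2 valence electrons; O⁺ still has 5 valence electrons; Be⁺ still has 1 valence electron; Cl⁺ still has 6 valence electrons; P⁺ still has 4 valence electrons.
All are still removing valence electrons, so compare the +1 ions as you would atoms: IE_2 generally rises across a period (higher Z_eff) and falls down a group (larger shell), subject to the usual subshell exceptions.
Valence configurations: B⁺ [He]2s², O⁺ [He]2s²2p³, Be⁺ [He]2s¹, Cl⁺ [Ne]3s²3p⁴, P⁺ [Ne]3s²3p².
Tabulated IE_2 (kJ/mol): B 2427, O 3388, Be 1757, Cl 2298, P 1907.
So the second ionization energies run Be < P < Cl < B < O.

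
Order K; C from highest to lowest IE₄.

C, K

The fourth ionization energy removes an electron from the +3 ion. For each element: K³⁺ is already 2 electrons into the core; C³⁺ still has 1 valence electron.
Usually core removal costs more than valence removal, but here the competition is close: a tightly held n=2 valence electron can cost more to remove than an n=3 core electron, so the actual values have to decide it.
The numbers (kJ/mol): K 5877, C 6223.
Hence IE_4: K < C.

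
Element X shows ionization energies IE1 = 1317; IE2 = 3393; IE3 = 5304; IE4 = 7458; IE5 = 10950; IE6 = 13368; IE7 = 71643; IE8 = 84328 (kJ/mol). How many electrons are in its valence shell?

Look for the largest jump between consecutive ionization energies: IE7/IE6 ≈ 5.4, far larger than any earlier ratio.
That jump marks the point where a core electron is being removed. So the atom has 6 valence electrons.

6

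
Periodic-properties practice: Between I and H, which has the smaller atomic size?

H is in period 1, group 1; I is in period 5, group 17.
Across a period the added protons contract the valence shell; down a group each new principal shell makes the atom larger.
These span different periods and groups, so the two trends combine.
I > H: period and group pull opposite ways; the down-group shift dominates (133 vs 32 pm).
Tabulated atomic radius (pm): H 32, I 133.
So H has the smaller atomic size (H < I).

H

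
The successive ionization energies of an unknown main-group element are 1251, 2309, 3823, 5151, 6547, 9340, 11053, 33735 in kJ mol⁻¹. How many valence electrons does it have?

Look for the largest jump between consecutive ionization energies: IE8/IE7 ≈ 3.1, far larger than any earlier ratio.
That jump marks the point where a core electron is being removed. So the atom has 7 valence electrons.

7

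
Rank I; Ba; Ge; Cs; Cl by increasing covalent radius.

Cl, Ge, I, Ba, Cs

Cl is in period 3, group 17; Ge is in period 4, group 14; I is in period 5, group 17; Cs is in period 6, group 1; Ba is in period 6, group 2.
Radius decreases left→right (rising Z_eff, same n) and increases top→bottom (higher n).
Here both period and group differ, so the two effects have to be weighed against each other.
Ge > Cl: both effects reinforce here, so Ge is clearly the larger of the two.
I > Ge: the two effects oppose for this pair; the down-group effect wins (133 vs 121 pm).
Ba > I: relative to I, both the across-period and down-group shifts push Ba's atomic radius up.
Cs > Ba: both are in period 6; the period trend gives Cs the larger value.
For reference (pm): Cl 99, Ge 121, I 133, Cs 232, Ba 196.
So from smallest to largest: Cl < Ge < I < Ba < Cs.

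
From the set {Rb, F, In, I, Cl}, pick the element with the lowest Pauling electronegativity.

F is in period 2, group 17; Cl is in period 3, group 17; Rb is in period 5, group 1; In is in period 5, group 13; I is in period 5, group 17.
Electronegativity increases across a period and decreases down a group, tracking effective nuclear charge and atomic size.
Here both period and group differ, so the two effects have to be weighed against each other.
In > Rb: both are in period 5; the period trend gives In the larger value.
I > In: both are in period 5; the period trend gives I the larger value.
Cl > I: they share group 17; the group trend gives Cl the larger value.
F > Cl: F sits above Cl in group 17, so the down-group effect alone puts F higher.
For reference (Pauling): F 3.98, Cl 3.16, Rb 0.82, In 1.78, I 2.66.
The lowest Pauling electronegativity among these belongs to Rb.

Rb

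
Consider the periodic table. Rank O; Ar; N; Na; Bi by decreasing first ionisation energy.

N is in period 2, group 15; O is in period 2, group 16; Na is in period 3, group 1; Ar is in period 3, group 18; Bi is in period 6, group 15.
IE₁ increases left→right with effective nuclear charge and decreases top→bottom as the valence shell moves farther out.
Here both period and group differ, so the two effects have to be weighed against each other.
Bi > Na: the two effects oppose for this pair; the across-period effect wins (703 vs 496 kJ/mol).
O > Bi: both effects reinforce here, so O is clearly the higher of the two.
N > O: this pair runs against the simple trend — see the exception note.
Ar > N: the two effects oppose for this pair; the across-period effect wins (1521 vs 1402 kJ/mol).
Note the exception: N has a higher first ionization energy than O, contrary to the simple trend — pairing an electron in O's 2p⁴ costs repulsion energy, so O ionizes more easily than half-filled N (2p³).
Approximate values (kJ/mol): N 1402, O 1314, Na 496, Ar 1521, Bi 703.
So from highest to lowest: Ar > N > O > Bi > Na.

Ar > N > O > Bi > Na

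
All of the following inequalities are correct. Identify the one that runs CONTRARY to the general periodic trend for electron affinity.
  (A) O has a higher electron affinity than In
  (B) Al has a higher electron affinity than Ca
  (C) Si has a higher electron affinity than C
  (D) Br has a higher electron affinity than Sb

The general trend: electron affinity increases across a period and decreases down a group.
(A) O (period 2, group 16) vs In (period 5, group 13): the stated order agrees with the simple trend.
(B) Al (period 3, group 13) vs Ca (period 4, group 2): the stated order agrees with the simple trend.
(C) Si (period 3, group 14) vs C (period 2, group 14): the stated order contradicts the simple trend.
(D) Br (period 4, group 17) vs Sb (period 5, group 15): the stated order agrees with the simple trend.
The exception is (C): Si's larger, more diffuse 3p orbitals accept an added electron slightly more readily than C's compact 2p.

(C)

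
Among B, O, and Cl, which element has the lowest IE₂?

After 1 electron has been removed, what remains? B⁺ still has 2 valence electrons; O⁺ still has 5 valence electrons; Cl⁺ still has 6 valence electrons.
All are still removing valence electrons, so compare the +1 ions as you would atoms: IE_2 generally rises across a period (higher Z_eff) and falls down a group (larger shell), subject to the usual subshell exceptions.
Valence configurations: B⁺ [He]2s², O⁺ [He]2s²2p³, Cl⁺ [Ne]3s²3p⁴.
The numbers (kJ/mol): B 2427, O 3388, Cl 2298.
Putting it together, IE_2: Cl < B < O.

Cl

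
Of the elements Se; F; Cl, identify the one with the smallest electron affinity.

Se

F is in period 2, group 17; Cl is in period 3, group 17; Se is in period 4, group 16.
EA tends to increase across a period and decrease down a group, though the pattern is less regular than for IE or radius.
Neither a single period nor a single group — weigh both effects.
F > Se: both effects reinforce here, so F is clearly the higher of the two.
Cl > F: this pair runs against the simple trend — see the exception note.
Note the exception: Cl has a higher electron affinity than F, contrary to the simple trend — F's small 2p subshell makes the incoming electron feel strong e⁻–e⁻ repulsion, so Cl actually releases more energy on gaining an electron.
For reference (kJ/mol): F 328, Cl 349, Se 195.
The smallest electron affinity among these belongs to Se.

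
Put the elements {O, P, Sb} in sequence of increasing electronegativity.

Sb < P < O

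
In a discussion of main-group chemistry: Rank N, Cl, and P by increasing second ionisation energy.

The second ionization energy removes an electron from the +1 ion. For each element: N⁺ still has 4 valence electrons; Cl⁺ still has 6 valence electrons; P⁺ still has 4 valence electrons.
All are still removing valence electrons, so compare the +1 ions as you would atoms: IE_2 generally rises across a period (higher Z_eff) and falls down a group (larger shell), subject to the usual subshell exceptions.
Valence configurations: N⁺ [He]2s²2p², Cl⁺ [Ne]3s²3p⁴, P⁺ [Ne]3s²3p².
Tabulated IE_2 (kJ/mol): N 2856, Cl 2298, P 1907.
So the second ionization energies run P < Cl < N.

P, Cl, N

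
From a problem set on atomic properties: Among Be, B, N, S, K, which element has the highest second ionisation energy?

K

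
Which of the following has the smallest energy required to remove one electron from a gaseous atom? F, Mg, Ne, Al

Al

First ionization energy rises across a period (greater Z_eff holds electrons more tightly) and falls down a group (valence electrons are farther from the nucleus).
Here both period and group differ, so the two effects have to be weighed against each other.
Mg > Al: this pair runs against the simple trend — see the exception note.
F > Mg: both effects reinforce here, so F is clearly the higher of the two.
Ne > F: both are in period 2; the period trend gives Ne the larger value.
Note the exception: Mg has a higher first ionization energy than Al, contrary to the simple trend — Al's single 3p electron is easier to remove than one from Mg's filled 3s².
For reference (kJ/mol): F 1681, Ne 2081, Mg 738, Al 578.
The smallest energy required to remove one electron from a gaseous atom among these belongs to Al.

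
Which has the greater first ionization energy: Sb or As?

As

As is in period 4, group 15; Sb is in period 5, group 15.
First ionization energy rises across a period (greater Z_eff holds electrons more tightly) and falls down a group (valence electrons are farther from the nucleus).
All are in group 15, so first ionization energy increases up the group.
So As has the greater first ionization energy (As > Sb).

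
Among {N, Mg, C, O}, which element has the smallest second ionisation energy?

After 1 electron has been removed, what remains? N⁺ still has 4 valence electrons; Mg⁺ still has 1 valence electron; C⁺ still has 3 valence electrons; O⁺ still has 5 valence electrons.
All are still removing valence electrons, so compare the +1 ions as you would atoms: IE_2 generally rises across a period (higher Z_eff) and falls down a group (larger shell), subject to the usual subshell exceptions.
Valence configurations: N⁺ [He]2s²2p², Mg⁺ [Ne]3s¹, C⁺ [He]2s²2p¹, O⁺ [He]2s²2p³.
Approximate IE_2 values (kJ/mol): N 2856, Mg 1451, C 2353, O 3388.
Overall IE_2 order: Mg < C < N < O.

Mg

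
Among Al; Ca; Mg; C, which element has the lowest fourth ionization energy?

C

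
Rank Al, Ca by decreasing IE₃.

IE_3 is the cost of taking one more electron from the +2 cation: Al²⁺ still has 1 valence electron; Ca²⁺ is the bare [Ar] core.
Pulling an electron out of a noble-gas core costs far more than removing a remaining valence electron, so Ca sits at the high end of IE_3.
Approximate IE_3 values (kJ/mol): Al 2745, Ca 4912.
So the third ionization energies run Al < Ca.

Ca > Al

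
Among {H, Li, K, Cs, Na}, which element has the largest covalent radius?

Cs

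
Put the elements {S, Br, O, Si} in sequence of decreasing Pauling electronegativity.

Atoms toward the upper right of the periodic table pull bonding electrons most strongly.
Neither a single period nor a single group — weigh both effects.
S > Si: S lies to the right of Si in period 3, so the across-period effect alone puts S higher.
Br > S: the two effects oppose for this pair; the across-period effect wins (2.96 vs 2.58).
O > Br: the two effects oppose for this pair; the down-group effect wins (3.44 vs 2.96).
Approximate values (Pauling): O 3.44, Si 1.90, S 2.58, Br 2.96.
So from highest to lowest: O > Br > S > Si.

O, Br, S, Si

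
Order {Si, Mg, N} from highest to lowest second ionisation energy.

N > Si > Mg

After 1 electron has been removed, what remains? Si⁺ still has 3 valence electrons; Mg⁺ still has 1 valence electron; N⁺ still has 4 valence electrons.
All are still removing valence electrons, so compare the +1 ions as you would atoms: IE_2 generally rises across a period (higher Z_eff) and falls down a group (larger shell), subject to the usual subshell exceptions.
Valence configurations: Si⁺ [Ne]3s²3p¹, Mg⁺ [Ne]3s¹, N⁺ [He]2s²2p².
Approximate IE_2 values (kJ/mol): Si 1577, Mg 1451, N 2856.
So the second ionization energies run Mg < Si < N.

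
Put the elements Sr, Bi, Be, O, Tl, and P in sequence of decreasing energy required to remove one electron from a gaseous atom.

O, P, Be, Bi, Tl, Sr

IE₁ increases left→right with effective nuclear charge and decreases top→bottom as the valence shell moves farther out.
These span different periods and groups, so the two trends combine.
Tl > Sr: the two effects oppose for this pair; the across-period effect wins (589 vs 550 kJ/mol).
Bi > Tl: both are in period 6; the period trend gives Bi the larger value.
Be > Bi: the two effects oppose for this pair; the down-group effect wins (900 vs 703 kJ/mol).
P > Be: period and group pull opposite ways; the across-period shift dominates (1012 vs 900 kJ/mol).
O > P: both effects reinforce here, so O is clearly the higher of the two.
Approximate values (kJ/mol): Be 900, O 1314, P 1012, Sr 550, Tl 589, Bi 703.
So from highest to lowest: O > P > Be > Bi > Tl > Sr.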